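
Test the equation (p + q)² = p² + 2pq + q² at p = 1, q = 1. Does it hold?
Holds

Substituting p = 1, q = 1:

LHS = (1 + 1)² = 4
RHS = 1² + 2·1·1 + 1² = 4

LHS = RHS, so the equation holds at this point.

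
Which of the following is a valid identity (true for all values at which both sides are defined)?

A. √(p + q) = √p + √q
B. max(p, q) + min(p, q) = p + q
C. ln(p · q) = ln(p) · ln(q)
A: fails at (2, 7) — LHS = 3, RHS = √(2) + √(7) ≈ 4.06.
B: holds — e.g. at (2, 3), both sides equal 5.
C: fails at (2, 3) — LHS = ln(6) ≈ 1.792, RHS = ln(2)·ln(3) ≈ 0.7615.

Answer: B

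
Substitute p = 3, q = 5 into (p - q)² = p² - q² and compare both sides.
LHS = (3 - 5)² = 4
RHS = 3² - 5² = -16

LHS ≠ RHS, so the equation does not hold here.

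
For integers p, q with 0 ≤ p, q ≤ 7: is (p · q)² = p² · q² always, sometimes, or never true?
The identity holds for every pair in the range. For instance at (p, q) = (5, 1): both sides equal 25.

Answer: Always true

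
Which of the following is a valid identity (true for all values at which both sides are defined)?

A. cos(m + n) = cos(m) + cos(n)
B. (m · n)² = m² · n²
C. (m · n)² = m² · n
B

A: fails at (3, 3) — LHS = cos(6) ≈ 0.9602, RHS = 2·cos(3) ≈ -1.98.
B: holds — e.g. at (3, 3), both sides equal 81.
C: fails at (6, 7) — LHS = 1764, RHS = 252.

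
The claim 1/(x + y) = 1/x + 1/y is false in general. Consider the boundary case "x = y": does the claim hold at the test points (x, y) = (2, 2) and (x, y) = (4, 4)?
At (2, 2): LHS = 1/4 ≠ RHS = 1
At (4, 4): LHS = 1/8 ≠ RHS = 1/2

Answer: No, fails at both test points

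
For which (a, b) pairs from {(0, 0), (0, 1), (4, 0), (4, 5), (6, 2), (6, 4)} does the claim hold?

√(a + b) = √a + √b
Testing each pair:
(0, 0): LHS = 0, RHS = 0 → holds
(0, 1): LHS = 1, RHS = 1 → holds
(4, 0): LHS = 2, RHS = 2 → holds
(4, 5): LHS = 3, RHS = 2 + √(5) ≈ 4.236 → fails
(6, 2): LHS = 2·√(2) ≈ 2.828, RHS = √(2) + √(6) ≈ 3.864 → fails
(6, 4): LHS = √(10) ≈ 3.162, RHS = 2 + √(6) ≈ 4.449 → fails

3 of 6 pairs satisfy the claim.

Answer: (0, 0), (0, 1), (4, 0)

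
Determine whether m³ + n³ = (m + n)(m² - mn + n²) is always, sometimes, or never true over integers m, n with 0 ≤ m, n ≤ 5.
The identity holds for every pair in the range. For instance at (m, n) = (4, 0): both sides equal 64.

Answer: Always true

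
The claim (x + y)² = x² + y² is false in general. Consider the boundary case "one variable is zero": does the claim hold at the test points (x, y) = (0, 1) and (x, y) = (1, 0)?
At (0, 1): LHS = 1, RHS = 1 → equal
At (1, 0): LHS = 1, RHS = 1 → equal

So the claim does hold at both of these boundary points, even though it is not an identity.

Answer: Yes, holds at both test points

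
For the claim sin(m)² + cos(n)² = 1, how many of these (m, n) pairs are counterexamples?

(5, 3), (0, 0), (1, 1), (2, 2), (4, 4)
Testing each pair:
(5, 3): LHS = sin(5)² + cos(3)² ≈ 1.9, RHS = 1 → counterexample
(0, 0): LHS = 1, RHS = 1 → satisfies claim
(1, 1): LHS = cos(1)² + sin(1)² = 1, RHS = 1 → satisfies claim
(2, 2): LHS = cos(2)² + sin(2)² = 1, RHS = 1 → satisfies claim
(4, 4): LHS = cos(4)² + sin(4)² = 1, RHS = 1 → satisfies claim

That makes 1 counterexample.

Answer: 1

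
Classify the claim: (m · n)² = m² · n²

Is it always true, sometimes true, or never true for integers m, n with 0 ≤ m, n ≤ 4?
Always true

The identity holds for every pair in the range. For instance at (m, n) = (1, 1): both sides equal 1.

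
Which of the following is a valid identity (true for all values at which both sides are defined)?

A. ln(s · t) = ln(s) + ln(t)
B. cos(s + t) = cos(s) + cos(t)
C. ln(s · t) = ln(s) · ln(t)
A

A: holds — e.g. at (5, 8), both sides equal ln(40) ≈ 3.689.
B: fails at (3, 7) — LHS = cos(10) ≈ -0.8391, RHS = cos(3) + cos(7) ≈ -0.2361.
C: fails at (1, 5) — LHS = ln(5) ≈ 1.609, RHS = 0.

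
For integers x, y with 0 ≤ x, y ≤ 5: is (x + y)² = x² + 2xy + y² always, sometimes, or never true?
The identity holds for every pair in the range. For instance at (x, y) = (0, 3): both sides equal 9.

Answer: Always true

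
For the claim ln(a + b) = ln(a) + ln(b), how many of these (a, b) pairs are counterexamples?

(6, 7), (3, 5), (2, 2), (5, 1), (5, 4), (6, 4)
Testing each pair:
(6, 7): LHS = ln(13) ≈ 2.565, RHS = ln(6) + ln(7) ≈ 3.738 → counterexample
(3, 5): LHS = ln(8) ≈ 2.079, RHS = ln(3) + ln(5) ≈ 2.708 → counterexample
(2, 2): LHS = ln(4) ≈ 1.386, RHS = 2·ln(2) ≈ 1.386 → satisfies claim
(5, 1): LHS = ln(6) ≈ 1.792, RHS = ln(5) ≈ 1.609 → counterexample
(5, 4): LHS = ln(9) ≈ 2.197, RHS = ln(4) + ln(5) ≈ 2.996 → counterexample
(6, 4): LHS = ln(10) ≈ 2.303, RHS = ln(4) + ln(6) ≈ 3.178 → counterexample

That makes 5 counterexamples.

Answer: 5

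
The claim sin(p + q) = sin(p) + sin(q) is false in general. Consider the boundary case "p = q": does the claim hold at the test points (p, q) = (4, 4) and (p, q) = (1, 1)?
At (4, 4): LHS = sin(8) ≈ 0.9894 ≠ RHS = 2·sin(4) ≈ -1.514
At (1, 1): LHS = sin(2) ≈ 0.9093 ≠ RHS = 2·sin(1) ≈ 1.683

Answer: No, fails at both test points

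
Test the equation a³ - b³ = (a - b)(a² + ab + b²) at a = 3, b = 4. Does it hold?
Substituting a = 3, b = 4:

LHS = 3³ - 4³ = -37
RHS = (3 - 4)(3² + 3·4 + 4²) = -37

LHS = RHS, so the equation holds at this point.

Answer: Holds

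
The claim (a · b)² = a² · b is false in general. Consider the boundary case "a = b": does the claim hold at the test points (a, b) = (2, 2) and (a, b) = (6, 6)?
No, fails at both test points

At (2, 2): LHS = 16 ≠ RHS = 8
At (6, 6): LHS = 1296 ≠ RHS = 216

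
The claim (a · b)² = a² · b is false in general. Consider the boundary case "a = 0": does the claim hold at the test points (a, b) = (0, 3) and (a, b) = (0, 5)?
At (0, 3): LHS = 0, RHS = 0 → equal
At (0, 5): LHS = 0, RHS = 0 → equal

So the claim does hold at both of these boundary points, even though it is not an identity.

Answer: Yes, holds at both test points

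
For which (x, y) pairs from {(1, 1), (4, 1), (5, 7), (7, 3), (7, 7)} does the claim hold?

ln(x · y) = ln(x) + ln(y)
All pairs

Testing each pair:
(1, 1): LHS = 0, RHS = 0 → holds
(4, 1): LHS = ln(4) ≈ 1.386, RHS = ln(4) ≈ 1.386 → holds
(5, 7): LHS = ln(35) ≈ 3.555, RHS = ln(5) + ln(7) ≈ 3.555 → holds
(7, 3): LHS = ln(21) ≈ 3.045, RHS = ln(3) + ln(7) ≈ 3.045 → holds
(7, 7): LHS = ln(49) ≈ 3.892, RHS = 2·ln(7) ≈ 3.892 → holds

Every pair satisfies the claim.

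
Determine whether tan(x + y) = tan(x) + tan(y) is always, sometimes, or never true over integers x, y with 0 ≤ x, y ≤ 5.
It holds at (x, y) = (0, 1) (both sides equal tan(1) ≈ 1.557), but fails at (x, y) = (4, 5) (LHS = tan(9) ≈ -0.4523, RHS = tan(5) + tan(4) ≈ -2.223).

Answer: Sometimes true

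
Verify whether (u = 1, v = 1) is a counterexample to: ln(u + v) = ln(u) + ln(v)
Yes

Substituting u = 1, v = 1:
LHS = ln(1 + 1) = ln(2) ≈ 0.6931
RHS = ln(1) + ln(1) = 0

Since LHS ≠ RHS, this pair disproves the claim.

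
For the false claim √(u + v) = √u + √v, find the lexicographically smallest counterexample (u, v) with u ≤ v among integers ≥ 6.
Substituting (6, 6) into the claim:
LHS = √(6 + 6) = 2·√(3) ≈ 3.464
RHS = √6 + √6 = 2·√(6) ≈ 4.899

Since LHS ≠ RHS, this pair disproves the claim, and no lexicographically smaller pair (u ≤ v, integers ≥ 6) does.

For instance (9, 12) is also a counterexample (LHS = √(21) ≈ 4.583, RHS = 3 + 2·√(3) ≈ 6.464), but it's lexicographically larger.

Answer: (u, v) = (6, 6)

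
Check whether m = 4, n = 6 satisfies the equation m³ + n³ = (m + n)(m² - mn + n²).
Holds

Substituting m = 4, n = 6:

LHS = 4³ + 6³ = 280
RHS = (4 + 6)(4² - 4·6 + 6²) = 280

LHS = RHS, so the equation holds at this point.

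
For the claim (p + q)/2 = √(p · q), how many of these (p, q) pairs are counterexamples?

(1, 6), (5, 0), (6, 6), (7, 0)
Testing each pair:
(1, 6): LHS = 7/2, RHS = √(6) ≈ 2.449 → counterexample
(5, 0): LHS = 5/2, RHS = 0 → counterexample
(6, 6): LHS = 6, RHS = 6 → satisfies claim
(7, 0): LHS = 7/2, RHS = 0 → counterexample

That makes 3 counterexamples.

Answer: 3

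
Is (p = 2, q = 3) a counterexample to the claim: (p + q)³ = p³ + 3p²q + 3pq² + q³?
Substituting p = 2, q = 3:
LHS = (2 + 3)³ = 125
RHS = 2³ + 3·2²·3 + 3·2·3² + 3³ = 125

The sides agree, so this pair does not disprove the claim.

Answer: No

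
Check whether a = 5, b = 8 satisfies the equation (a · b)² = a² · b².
Holds

Substituting a = 5, b = 8:

LHS = (5 · 8)² = 1600
RHS = 5² · 8² = 1600

LHS = RHS, so the equation holds at this point.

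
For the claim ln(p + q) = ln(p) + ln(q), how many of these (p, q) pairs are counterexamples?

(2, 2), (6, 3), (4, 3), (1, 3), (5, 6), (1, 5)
Testing each pair:
(2, 2): LHS = ln(4) ≈ 1.386, RHS = 2·ln(2) ≈ 1.386 → satisfies claim
(6, 3): LHS = ln(9) ≈ 2.197, RHS = ln(3) + ln(6) ≈ 2.89 → counterexample
(4, 3): LHS = ln(7) ≈ 1.946, RHS = ln(3) + ln(4) ≈ 2.485 → counterexample
(1, 3): LHS = ln(4) ≈ 1.386, RHS = ln(3) ≈ 1.099 → counterexample
(5, 6): LHS = ln(11) ≈ 2.398, RHS = ln(5) + ln(6) ≈ 3.401 → counterexample
(1, 5): LHS = ln(6) ≈ 1.792, RHS = ln(5) ≈ 1.609 → counterexample

That makes 5 counterexamples.

Answer: 5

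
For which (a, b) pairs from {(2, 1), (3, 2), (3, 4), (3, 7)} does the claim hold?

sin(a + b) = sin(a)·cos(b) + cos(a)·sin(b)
Testing each pair:
(2, 1): LHS = sin(3) ≈ 0.1411, RHS = sin(1)·cos(2) + sin(2)·cos(1) ≈ 0.1411 → holds
(3, 2): LHS = sin(5) ≈ -0.9589, RHS = sin(2)·cos(3) + sin(3)·cos(2) ≈ -0.9589 → holds
(3, 4): LHS = sin(7) ≈ 0.657, RHS = sin(3)·cos(4) + sin(4)·cos(3) ≈ 0.657 → holds
(3, 7): LHS = sin(10) ≈ -0.544, RHS = sin(7)·cos(3) + sin(3)·cos(7) ≈ -0.544 → holds

Every pair satisfies the claim.

Answer: All pairs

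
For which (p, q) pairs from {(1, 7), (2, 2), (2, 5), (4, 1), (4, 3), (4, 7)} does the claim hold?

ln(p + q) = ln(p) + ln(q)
Testing each pair:
(1, 7): LHS = ln(8) ≈ 2.079, RHS = ln(7) ≈ 1.946 → fails
(2, 2): LHS = ln(4) ≈ 1.386, RHS = 2·ln(2) ≈ 1.386 → holds
(2, 5): LHS = ln(7) ≈ 1.946, RHS = ln(2) + ln(5) ≈ 2.303 → fails
(4, 1): LHS = ln(5) ≈ 1.609, RHS = ln(4) ≈ 1.386 → fails
(4, 3): LHS = ln(7) ≈ 1.946, RHS = ln(3) + ln(4) ≈ 2.485 → fails
(4, 7): LHS = ln(11) ≈ 2.398, RHS = ln(4) + ln(7) ≈ 3.332 → fails

1 of 6 pairs satisfies the claim.

Answer: (2, 2)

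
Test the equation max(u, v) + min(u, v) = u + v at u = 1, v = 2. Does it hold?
Holds

Substituting u = 1, v = 2:

LHS = max(1, 2) + min(1, 2) = 3
RHS = 1 + 2 = 3

LHS = RHS, so the equation holds at this point.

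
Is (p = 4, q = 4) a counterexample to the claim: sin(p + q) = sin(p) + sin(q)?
Yes

Substituting p = 4, q = 4:
LHS = sin(4 + 4) = sin(8) ≈ 0.9894
RHS = sin(4) + sin(4) = 2·sin(4) ≈ -1.514

Since LHS ≠ RHS, this pair disproves the claim.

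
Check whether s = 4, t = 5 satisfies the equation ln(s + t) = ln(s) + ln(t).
Substituting s = 4, t = 5:

LHS = ln(4 + 5) = ln(9) ≈ 2.197
RHS = ln(4) + ln(5) ≈ 2.996

LHS ≠ RHS, so the equation does not hold at this point.

Answer: Fails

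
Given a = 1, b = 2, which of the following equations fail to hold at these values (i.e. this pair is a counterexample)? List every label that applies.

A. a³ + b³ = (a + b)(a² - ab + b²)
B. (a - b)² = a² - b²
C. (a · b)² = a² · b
Evaluating each claim at the given values:
A. LHS = 9, RHS = 9 → holds here (LHS = RHS)
B. LHS = 1, RHS = -3 → fails here (LHS ≠ RHS)
C. LHS = 4, RHS = 2 → fails here (LHS ≠ RHS)

Answer: B, C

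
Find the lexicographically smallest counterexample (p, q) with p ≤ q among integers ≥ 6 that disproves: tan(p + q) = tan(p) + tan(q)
(p, q) = (6, 6)

Substituting (6, 6) into the claim:
LHS = tan(6 + 6) = tan(12) ≈ -0.6359
RHS = tan(6) + tan(6) = 2·tan(6) ≈ -0.582

Since LHS ≠ RHS, this pair disproves the claim, and no lexicographically smaller pair (p ≤ q, integers ≥ 6) does.

For instance (6, 9) is also a counterexample (LHS = tan(15) ≈ -0.856, RHS = tan(9) + tan(6) ≈ -0.7433), but it's lexicographically larger.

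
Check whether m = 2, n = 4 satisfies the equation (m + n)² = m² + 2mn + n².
Holds

Substituting m = 2, n = 4:

LHS = (2 + 4)² = 36
RHS = 2² + 2·2·4 + 4² = 36

LHS = RHS, so the equation holds at this point.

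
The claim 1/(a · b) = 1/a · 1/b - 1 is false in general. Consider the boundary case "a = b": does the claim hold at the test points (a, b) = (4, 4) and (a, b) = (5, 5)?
At (4, 4): LHS = 1/16 ≠ RHS = -15/16
At (5, 5): LHS = 1/25 ≠ RHS = -24/25

Answer: No, fails at both test points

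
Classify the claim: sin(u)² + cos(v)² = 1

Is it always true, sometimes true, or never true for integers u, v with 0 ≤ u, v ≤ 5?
It holds at (u, v) = (1, 1) (both sides equal 1), but fails at (u, v) = (2, 3) (LHS = sin(2)² + cos(3)² ≈ 1.807, RHS = 1).

Answer: Sometimes true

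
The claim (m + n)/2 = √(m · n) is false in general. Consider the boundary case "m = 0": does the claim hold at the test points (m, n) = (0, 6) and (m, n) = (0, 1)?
At (0, 6): LHS = 3 ≠ RHS = 0
At (0, 1): LHS = 1/2 ≠ RHS = 0

Answer: No, fails at both test points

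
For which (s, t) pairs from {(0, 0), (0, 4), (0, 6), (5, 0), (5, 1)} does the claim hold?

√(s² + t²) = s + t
(0, 0), (0, 4), (0, 6), (5, 0)

Testing each pair:
(0, 0): LHS = 0, RHS = 0 → holds
(0, 4): LHS = 4, RHS = 4 → holds
(0, 6): LHS = 6, RHS = 6 → holds
(5, 0): LHS = 5, RHS = 5 → holds
(5, 1): LHS = √(26) ≈ 5.099, RHS = 6 → fails

4 of 5 pairs satisfy the claim.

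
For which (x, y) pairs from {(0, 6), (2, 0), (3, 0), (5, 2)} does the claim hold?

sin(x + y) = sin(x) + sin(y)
(0, 6), (2, 0), (3, 0)

Testing each pair:
(0, 6): LHS = sin(6) ≈ -0.2794, RHS = sin(6) ≈ -0.2794 → holds
(2, 0): LHS = sin(2) ≈ 0.9093, RHS = sin(2) ≈ 0.9093 → holds
(3, 0): LHS = sin(3) ≈ 0.1411, RHS = sin(3) ≈ 0.1411 → holds
(5, 2): LHS = sin(7) ≈ 0.657, RHS = sin(5) + sin(2) ≈ -0.04963 → fails

3 of 4 pairs satisfy the claim.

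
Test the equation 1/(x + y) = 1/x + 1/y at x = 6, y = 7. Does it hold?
Substituting x = 6, y = 7:

LHS = 1/(6 + 7) = 1/13
RHS = 1/6 + 1/7 = 13/42

LHS ≠ RHS, so the equation does not hold at this point.

Answer: Fails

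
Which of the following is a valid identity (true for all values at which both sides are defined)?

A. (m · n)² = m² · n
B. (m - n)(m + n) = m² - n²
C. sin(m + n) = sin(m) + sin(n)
A: fails at (3, 4) — LHS = 144, RHS = 36.
B: holds — e.g. at (5, 5), both sides equal 0.
C: fails at (5, 5) — LHS = sin(10) ≈ -0.544, RHS = 2·sin(5) ≈ -1.918.

Answer: B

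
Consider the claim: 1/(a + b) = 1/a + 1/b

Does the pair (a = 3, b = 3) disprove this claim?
Substituting a = 3, b = 3:
LHS = 1/(3 + 3) = 1/6
RHS = 1/3 + 1/3 = 2/3

Since LHS ≠ RHS, this pair disproves the claim.

Answer: Yes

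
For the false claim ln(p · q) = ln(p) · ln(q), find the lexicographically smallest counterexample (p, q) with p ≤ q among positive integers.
(p, q) = (1, 2)

At (1, 1): both sides equal 0, so it holds there.

Substituting (1, 2) into the claim:
LHS = ln(1 · 2) = ln(2) ≈ 0.6931
RHS = ln(1) · ln(2) = 0

Since LHS ≠ RHS, this pair disproves the claim, and no lexicographically smaller pair (p ≤ q, positive integers) does.

For instance (4, 4) is also a counterexample (LHS = ln(16) ≈ 2.773, RHS = ln(4)² ≈ 1.922), but it's lexicographically larger.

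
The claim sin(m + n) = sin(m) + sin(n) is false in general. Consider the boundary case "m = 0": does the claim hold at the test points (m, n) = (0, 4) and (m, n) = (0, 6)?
Yes, holds at both test points

At (0, 4): LHS = sin(4) ≈ -0.7568, RHS = sin(4) ≈ -0.7568 → equal
At (0, 6): LHS = sin(6) ≈ -0.2794, RHS = sin(6) ≈ -0.2794 → equal

So the claim does hold at both of these boundary points, even though it is not an identity.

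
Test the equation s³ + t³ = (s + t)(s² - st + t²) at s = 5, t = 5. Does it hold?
Holds

Substituting s = 5, t = 5:

LHS = 5³ + 5³ = 250
RHS = (5 + 5)(5² - 5·5 + 5²) = 250

LHS = RHS, so the equation holds at this point.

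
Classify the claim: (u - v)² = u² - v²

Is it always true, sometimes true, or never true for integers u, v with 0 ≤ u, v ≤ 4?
Sometimes true

It holds at (u, v) = (3, 0) (both sides equal 9), but fails at (u, v) = (2, 1) (LHS = 1, RHS = 3).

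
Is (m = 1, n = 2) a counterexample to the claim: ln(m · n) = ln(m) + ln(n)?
No

Substituting m = 1, n = 2:
LHS = ln(1 · 2) = ln(2) ≈ 0.6931
RHS = ln(1) + ln(2) = ln(2) ≈ 0.6931

The sides agree, so this pair does not disprove the claim.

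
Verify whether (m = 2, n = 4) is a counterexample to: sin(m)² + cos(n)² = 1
Yes

Substituting m = 2, n = 4:
LHS = sin(2)² + cos(4)² ≈ 1.254
RHS = 1

Since LHS ≠ RHS, this pair disproves the claim.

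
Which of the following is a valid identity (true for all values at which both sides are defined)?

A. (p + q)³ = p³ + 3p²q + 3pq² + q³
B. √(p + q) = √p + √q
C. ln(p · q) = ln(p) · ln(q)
A: holds — e.g. at (2, 4), both sides equal 216.
B: fails at (3, 7) — LHS = √(10) ≈ 3.162, RHS = √(3) + √(7) ≈ 4.378.
C: fails at (1, 4) — LHS = ln(4) ≈ 1.386, RHS = 0.

Answer: A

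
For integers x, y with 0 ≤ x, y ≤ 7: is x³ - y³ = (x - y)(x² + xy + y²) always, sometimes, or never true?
The identity holds for every pair in the range. For instance at (x, y) = (4, 4): both sides equal 0.

Answer: Always true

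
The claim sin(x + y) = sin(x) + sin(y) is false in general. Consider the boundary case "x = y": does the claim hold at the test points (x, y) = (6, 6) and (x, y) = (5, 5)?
At (6, 6): LHS = sin(12) ≈ -0.5366 ≠ RHS = 2·sin(6) ≈ -0.5588
At (5, 5): LHS = sin(10) ≈ -0.544 ≠ RHS = 2·sin(5) ≈ -1.918

Answer: No, fails at both test points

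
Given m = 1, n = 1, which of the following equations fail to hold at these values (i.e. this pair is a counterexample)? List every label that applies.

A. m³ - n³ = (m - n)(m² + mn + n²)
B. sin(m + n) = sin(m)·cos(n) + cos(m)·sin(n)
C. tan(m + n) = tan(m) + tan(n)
Evaluating each claim at the given values:
A. LHS = 0, RHS = 0 → holds here (LHS = RHS)
B. LHS = sin(2) ≈ 0.9093, RHS = 2·sin(1)·cos(1) ≈ 0.9093 → holds here (LHS = RHS)
C. LHS = tan(2) ≈ -2.185, RHS = 2·tan(1) ≈ 3.115 → fails here (LHS ≠ RHS)

Answer: C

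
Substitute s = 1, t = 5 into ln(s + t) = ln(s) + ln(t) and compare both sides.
LHS = ln(1 + 5) = ln(6) ≈ 1.792
RHS = ln(1) + ln(5) = ln(5) ≈ 1.609

LHS ≠ RHS (they differ by about 0.1823), so the equation does not hold here.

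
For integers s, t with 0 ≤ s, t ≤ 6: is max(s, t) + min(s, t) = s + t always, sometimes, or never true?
Always true

The identity holds for every pair in the range. For instance at (s, t) = (4, 1): both sides equal 5.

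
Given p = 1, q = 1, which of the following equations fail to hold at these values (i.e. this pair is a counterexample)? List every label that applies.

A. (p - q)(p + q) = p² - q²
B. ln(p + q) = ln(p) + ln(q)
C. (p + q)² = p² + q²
B, C

Evaluating each claim at the given values:
A. LHS = 0, RHS = 0 → holds here (LHS = RHS)
B. LHS = ln(2) ≈ 0.6931, RHS = 0 → fails here (LHS ≠ RHS)
C. LHS = 4, RHS = 2 → fails here (LHS ≠ RHS)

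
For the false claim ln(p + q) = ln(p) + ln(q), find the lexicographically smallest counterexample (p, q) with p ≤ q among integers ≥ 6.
(p, q) = (6, 6)

Substituting (6, 6) into the claim:
LHS = ln(6 + 6) = ln(12) ≈ 2.485
RHS = ln(6) + ln(6) = 2·ln(6) ≈ 3.584

Since LHS ≠ RHS, this pair disproves the claim, and no lexicographically smaller pair (p ≤ q, integers ≥ 6) does.

For instance (9, 10) is also a counterexample (LHS = ln(19) ≈ 2.944, RHS = ln(9) + ln(10) ≈ 4.5), but it's lexicographically larger.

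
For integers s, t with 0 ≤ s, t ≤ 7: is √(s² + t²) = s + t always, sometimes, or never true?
Sometimes true

It holds at (s, t) = (5, 0) (both sides equal 5), but fails at (s, t) = (5, 4) (LHS = √(41) ≈ 6.403, RHS = 9).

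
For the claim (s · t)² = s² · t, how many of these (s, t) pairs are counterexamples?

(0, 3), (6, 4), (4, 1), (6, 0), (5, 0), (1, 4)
Testing each pair:
(0, 3): LHS = 0, RHS = 0 → satisfies claim
(6, 4): LHS = 576, RHS = 144 → counterexample
(4, 1): LHS = 16, RHS = 16 → satisfies claim
(6, 0): LHS = 0, RHS = 0 → satisfies claim
(5, 0): LHS = 0, RHS = 0 → satisfies claim
(1, 4): LHS = 16, RHS = 4 → counterexample

That makes 2 counterexamples.

Answer: 2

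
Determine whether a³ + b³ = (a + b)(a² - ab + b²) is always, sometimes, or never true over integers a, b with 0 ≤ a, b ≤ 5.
The identity holds for every pair in the range. For instance at (a, b) = (3, 3): both sides equal 54.

Answer: Always true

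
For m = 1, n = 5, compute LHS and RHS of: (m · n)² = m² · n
LHS = (1 · 5)² = 25
RHS = 1² · 5 = 5

LHS ≠ RHS, so the equation does not hold here.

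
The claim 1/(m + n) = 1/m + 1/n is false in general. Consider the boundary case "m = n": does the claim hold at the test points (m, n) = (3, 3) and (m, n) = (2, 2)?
No, fails at both test points

At (3, 3): LHS = 1/6 ≠ RHS = 2/3
At (2, 2): LHS = 1/4 ≠ RHS = 1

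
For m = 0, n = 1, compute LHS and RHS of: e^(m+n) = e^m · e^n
LHS = e^(0+1) = e ≈ 2.718
RHS = e^0 · e^1 = e ≈ 2.718

LHS = RHS: the two sides agree.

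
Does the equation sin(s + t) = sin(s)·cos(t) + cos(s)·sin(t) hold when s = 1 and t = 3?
Substituting s = 1, t = 3:

LHS = sin(1 + 3) = sin(4) ≈ -0.7568
RHS = sin(1)·cos(3) + cos(1)·sin(3) = sin(1)·cos(3) + sin(3)·cos(1) ≈ -0.7568

LHS = RHS, so the equation holds at this point.

Answer: Holds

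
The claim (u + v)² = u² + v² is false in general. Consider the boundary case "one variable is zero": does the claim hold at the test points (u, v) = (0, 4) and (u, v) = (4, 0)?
Yes, holds at both test points

At (0, 4): LHS = 16, RHS = 16 → equal
At (4, 0): LHS = 16, RHS = 16 → equal

So the claim does hold at both of these boundary points, even though it is not an identity.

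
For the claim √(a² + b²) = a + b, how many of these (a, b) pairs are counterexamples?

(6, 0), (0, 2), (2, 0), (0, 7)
Testing each pair:
(6, 0): LHS = 6, RHS = 6 → satisfies claim
(0, 2): LHS = 2, RHS = 2 → satisfies claim
(2, 0): LHS = 2, RHS = 2 → satisfies claim
(0, 7): LHS = 7, RHS = 7 → satisfies claim

That makes 0 counterexamples.

Answer: 0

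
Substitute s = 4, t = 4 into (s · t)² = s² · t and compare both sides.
LHS = (4 · 4)² = 256
RHS = 4² · 4 = 64

LHS ≠ RHS, so the equation does not hold here.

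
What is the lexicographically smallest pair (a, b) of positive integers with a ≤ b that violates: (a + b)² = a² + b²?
Substituting (1, 1) into the claim:
LHS = (1 + 1)² = 4
RHS = 1² + 1² = 2

Since LHS ≠ RHS, this pair disproves the claim, and no lexicographically smaller pair (a ≤ b, positive integers) does.

For instance (3, 5) is also a counterexample (LHS = 64, RHS = 34), but it's lexicographically larger.

Answer: (a, b) = (1, 1)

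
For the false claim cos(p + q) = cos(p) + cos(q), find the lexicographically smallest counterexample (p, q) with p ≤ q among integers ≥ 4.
(p, q) = (4, 4)

Substituting (4, 4) into the claim:
LHS = cos(4 + 4) = cos(8) ≈ -0.1455
RHS = cos(4) + cos(4) = 2·cos(4) ≈ -1.307

Since LHS ≠ RHS, this pair disproves the claim, and no lexicographically smaller pair (p ≤ q, integers ≥ 4) does.

For instance (6, 7) is also a counterexample (LHS = cos(13) ≈ 0.9074, RHS = cos(7) + cos(6) ≈ 1.714), but it's lexicographically larger.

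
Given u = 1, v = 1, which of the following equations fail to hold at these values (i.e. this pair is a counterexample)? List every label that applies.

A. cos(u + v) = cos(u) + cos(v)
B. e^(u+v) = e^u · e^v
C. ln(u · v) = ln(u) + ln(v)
A

Evaluating each claim at the given values:
A. LHS = cos(2) ≈ -0.4161, RHS = 2·cos(1) ≈ 1.081 → fails here (LHS ≠ RHS)
B. LHS = e^2 ≈ 7.389, RHS = e^2 ≈ 7.389 → holds here (LHS = RHS)
C. LHS = 0, RHS = 0 → holds here (LHS = RHS)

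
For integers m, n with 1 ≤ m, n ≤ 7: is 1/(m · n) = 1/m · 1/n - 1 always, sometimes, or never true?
The claim fails for every pair in the range. For instance at (m, n) = (6, 1): LHS = 1/6, RHS = -5/6.

Answer: Never true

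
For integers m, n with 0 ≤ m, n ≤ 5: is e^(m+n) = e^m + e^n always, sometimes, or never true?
Never true

The claim fails for every pair in the range. For instance at (m, n) = (3, 2): LHS = e^5 ≈ 148.4, RHS = e^2 + e^3 ≈ 27.47.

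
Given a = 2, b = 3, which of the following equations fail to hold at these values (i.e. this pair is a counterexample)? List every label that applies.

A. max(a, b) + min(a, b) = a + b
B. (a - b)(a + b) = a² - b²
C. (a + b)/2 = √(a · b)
C

Evaluating each claim at the given values:
A. LHS = 5, RHS = 5 → holds here (LHS = RHS)
B. LHS = -5, RHS = -5 → holds here (LHS = RHS)
C. LHS = 5/2, RHS = √(6) ≈ 2.449 → fails here (LHS ≠ RHS)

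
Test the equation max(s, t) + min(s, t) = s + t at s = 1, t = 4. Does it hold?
Holds

Substituting s = 1, t = 4:

LHS = max(1, 4) + min(1, 4) = 5
RHS = 1 + 4 = 5

LHS = RHS, so the equation holds at this point.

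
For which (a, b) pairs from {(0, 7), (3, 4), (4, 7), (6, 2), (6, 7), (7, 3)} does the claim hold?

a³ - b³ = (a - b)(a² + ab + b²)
Testing each pair:
(0, 7): LHS = -343, RHS = -343 → holds
(3, 4): LHS = -37, RHS = -37 → holds
(4, 7): LHS = -279, RHS = -279 → holds
(6, 2): LHS = 208, RHS = 208 → holds
(6, 7): LHS = -127, RHS = -127 → holds
(7, 3): LHS = 316, RHS = 316 → holds

Every pair satisfies the claim.

Answer: All pairs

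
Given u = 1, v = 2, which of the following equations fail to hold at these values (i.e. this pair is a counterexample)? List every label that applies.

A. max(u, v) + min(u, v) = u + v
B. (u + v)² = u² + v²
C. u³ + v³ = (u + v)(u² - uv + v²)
B

Evaluating each claim at the given values:
A. LHS = 3, RHS = 3 → holds here (LHS = RHS)
B. LHS = 9, RHS = 5 → fails here (LHS ≠ RHS)
C. LHS = 9, RHS = 9 → holds here (LHS = RHS)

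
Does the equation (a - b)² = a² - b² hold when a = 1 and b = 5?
Substituting a = 1, b = 5:

LHS = (1 - 5)² = 16
RHS = 1² - 5² = -24

LHS ≠ RHS, so the equation does not hold at this point.

Answer: Fails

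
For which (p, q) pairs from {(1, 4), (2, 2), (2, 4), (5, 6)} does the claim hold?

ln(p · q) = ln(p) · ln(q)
None

Testing each pair:
(1, 4): LHS = ln(4) ≈ 1.386, RHS = 0 → fails
(2, 2): LHS = ln(4) ≈ 1.386, RHS = ln(2)² ≈ 0.4805 → fails
(2, 4): LHS = ln(8) ≈ 2.079, RHS = ln(2)·ln(4) ≈ 0.9609 → fails
(5, 6): LHS = ln(30) ≈ 3.401, RHS = ln(5)·ln(6) ≈ 2.884 → fails

No pair satisfies the claim.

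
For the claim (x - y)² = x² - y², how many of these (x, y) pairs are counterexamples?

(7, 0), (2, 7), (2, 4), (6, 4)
3

Testing each pair:
(7, 0): LHS = 49, RHS = 49 → satisfies claim
(2, 7): LHS = 25, RHS = -45 → counterexample
(2, 4): LHS = 4, RHS = -12 → counterexample
(6, 4): LHS = 4, RHS = 20 → counterexample

That makes 3 counterexamples.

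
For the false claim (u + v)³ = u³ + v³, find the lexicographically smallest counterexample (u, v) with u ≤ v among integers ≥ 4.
(u, v) = (4, 4)

Substituting (4, 4) into the claim:
LHS = (4 + 4)³ = 512
RHS = 4³ + 4³ = 128

Since LHS ≠ RHS, this pair disproves the claim, and no lexicographically smaller pair (u ≤ v, integers ≥ 4) does.

For instance (8, 8) is also a counterexample (LHS = 4096, RHS = 1024), but it's lexicographically larger.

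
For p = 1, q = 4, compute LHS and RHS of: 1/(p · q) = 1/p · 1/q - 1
LHS = 1/(1 · 4) = 1/4
RHS = 1/1 · 1/4 - 1 = -3/4

LHS ≠ RHS, so the equation does not hold here.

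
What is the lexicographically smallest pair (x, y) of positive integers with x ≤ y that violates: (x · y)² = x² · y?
Substituting (1, 2) into the claim:
LHS = (1 · 2)² = 4
RHS = 1² · 2 = 2

Since LHS ≠ RHS, this pair disproves the claim, and no lexicographically smaller pair (x ≤ y, positive integers) does.

For instance (1, 4) is also a counterexample (LHS = 16, RHS = 4), but it's lexicographically larger.

Answer: (x, y) = (1, 2)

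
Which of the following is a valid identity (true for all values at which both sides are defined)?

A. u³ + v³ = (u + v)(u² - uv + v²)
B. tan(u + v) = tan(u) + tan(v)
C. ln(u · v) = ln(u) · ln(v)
A

A: holds — e.g. at (6, 7), both sides equal 559.
B: fails at (1, 2) — LHS = tan(3) ≈ -0.1425, RHS = tan(2) + tan(1) ≈ -0.6276.
C: fails at (4, 6) — LHS = ln(24) ≈ 3.178, RHS = ln(4)·ln(6) ≈ 2.484.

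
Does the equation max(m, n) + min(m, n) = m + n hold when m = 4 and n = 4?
Holds

Substituting m = 4, n = 4:

LHS = max(4, 4) + min(4, 4) = 8
RHS = 4 + 4 = 8

LHS = RHS, so the equation holds at this point.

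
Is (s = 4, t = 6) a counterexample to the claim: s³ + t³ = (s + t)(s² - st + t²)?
Substituting s = 4, t = 6:
LHS = 4³ + 6³ = 280
RHS = (4 + 6)(4² - 4·6 + 6²) = 280

The sides agree, so this pair does not disprove the claim.

Answer: No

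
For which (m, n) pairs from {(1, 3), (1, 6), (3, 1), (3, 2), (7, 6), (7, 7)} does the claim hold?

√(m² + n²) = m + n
None

Testing each pair:
(1, 3): LHS = √(10) ≈ 3.162, RHS = 4 → fails
(1, 6): LHS = √(37) ≈ 6.083, RHS = 7 → fails
(3, 1): LHS = √(10) ≈ 3.162, RHS = 4 → fails
(3, 2): LHS = √(13) ≈ 3.606, RHS = 5 → fails
(7, 6): LHS = √(85) ≈ 9.22, RHS = 13 → fails
(7, 7): LHS = 7·√(2) ≈ 9.899, RHS = 14 → fails

No pair satisfies the claim.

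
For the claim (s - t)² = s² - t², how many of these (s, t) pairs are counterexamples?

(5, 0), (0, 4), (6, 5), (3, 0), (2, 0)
2

Testing each pair:
(5, 0): LHS = 25, RHS = 25 → satisfies claim
(0, 4): LHS = 16, RHS = -16 → counterexample
(6, 5): LHS = 1, RHS = 11 → counterexample
(3, 0): LHS = 9, RHS = 9 → satisfies claim
(2, 0): LHS = 4, RHS = 4 → satisfies claim

That makes 2 counterexamples.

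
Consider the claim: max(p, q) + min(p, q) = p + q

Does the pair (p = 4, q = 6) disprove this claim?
Substituting p = 4, q = 6:
LHS = max(4, 6) + min(4, 6) = 10
RHS = 4 + 6 = 10

The sides agree, so this pair does not disprove the claim.

Answer: No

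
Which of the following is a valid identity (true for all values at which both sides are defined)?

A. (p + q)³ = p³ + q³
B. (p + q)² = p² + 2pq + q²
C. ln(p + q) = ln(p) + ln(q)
B

A: fails at (4, 6) — LHS = 1000, RHS = 280.
B: holds — e.g. at (1, 4), both sides equal 25.
C: fails at (4, 6) — LHS = ln(10) ≈ 2.303, RHS = ln(4) + ln(6) ≈ 3.178.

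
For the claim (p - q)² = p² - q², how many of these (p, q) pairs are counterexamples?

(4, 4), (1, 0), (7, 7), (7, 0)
0

Testing each pair:
(4, 4): LHS = 0, RHS = 0 → satisfies claim
(1, 0): LHS = 1, RHS = 1 → satisfies claim
(7, 7): LHS = 0, RHS = 0 → satisfies claim
(7, 0): LHS = 49, RHS = 49 → satisfies claim

That makes 0 counterexamples.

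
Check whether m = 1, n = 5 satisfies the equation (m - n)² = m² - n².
Fails

Substituting m = 1, n = 5:

LHS = (1 - 5)² = 16
RHS = 1² - 5² = -24

LHS ≠ RHS, so the equation does not hold at this point.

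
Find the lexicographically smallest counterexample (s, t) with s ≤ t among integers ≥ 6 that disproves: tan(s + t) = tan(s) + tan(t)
(s, t) = (6, 6)

Substituting (6, 6) into the claim:
LHS = tan(6 + 6) = tan(12) ≈ -0.6359
RHS = tan(6) + tan(6) = 2·tan(6) ≈ -0.582

Since LHS ≠ RHS, this pair disproves the claim, and no lexicographically smaller pair (s ≤ t, integers ≥ 6) does.

For instance (12, 13) is also a counterexample (LHS = tan(25) ≈ -0.1335, RHS = tan(12) + tan(13) ≈ -0.1728), but it's lexicographically larger.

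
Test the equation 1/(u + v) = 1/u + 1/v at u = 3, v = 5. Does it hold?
Substituting u = 3, v = 5:

LHS = 1/(3 + 5) = 1/8
RHS = 1/3 + 1/5 = 8/15

LHS ≠ RHS, so the equation does not hold at this point.

Answer: Fails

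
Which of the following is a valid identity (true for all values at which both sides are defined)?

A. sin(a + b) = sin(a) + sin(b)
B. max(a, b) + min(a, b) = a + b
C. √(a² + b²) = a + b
B

A: fails at (2, 4) — LHS = sin(6) ≈ -0.2794, RHS = sin(4) + sin(2) ≈ 0.1525.
B: holds — e.g. at (4, 4), both sides equal 8.
C: fails at (2, 5) — LHS = √(29) ≈ 5.385, RHS = 7.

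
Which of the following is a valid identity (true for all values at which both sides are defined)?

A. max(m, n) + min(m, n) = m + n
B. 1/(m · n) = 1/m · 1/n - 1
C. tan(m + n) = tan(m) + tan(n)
A: holds — e.g. at (3, 7), both sides equal 10.
B: fails at (4, 6) — LHS = 1/24, RHS = -23/24.
C: fails at (3, 4) — LHS = tan(7) ≈ 0.8714, RHS = tan(3) + tan(4) ≈ 1.015.

Answer: A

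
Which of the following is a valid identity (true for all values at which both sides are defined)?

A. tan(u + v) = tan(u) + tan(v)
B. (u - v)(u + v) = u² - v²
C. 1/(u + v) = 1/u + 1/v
A: fails at (4, 4) — LHS = tan(8) ≈ -6.8, RHS = 2·tan(4) ≈ 2.316.
B: holds — e.g. at (5, 8), both sides equal -39.
C: fails at (2, 3) — LHS = 1/5, RHS = 5/6.

Answer: B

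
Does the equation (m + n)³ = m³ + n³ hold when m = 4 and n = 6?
Substituting m = 4, n = 6:

LHS = (4 + 6)³ = 1000
RHS = 4³ + 6³ = 280

LHS ≠ RHS, so the equation does not hold at this point.

Answer: Fails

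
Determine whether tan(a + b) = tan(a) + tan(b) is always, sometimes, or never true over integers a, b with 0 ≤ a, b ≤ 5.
Sometimes true

It holds at (a, b) = (4, 0) (both sides equal tan(4) ≈ 1.158), but fails at (a, b) = (4, 2) (LHS = tan(6) ≈ -0.291, RHS = tan(2) + tan(4) ≈ -1.027).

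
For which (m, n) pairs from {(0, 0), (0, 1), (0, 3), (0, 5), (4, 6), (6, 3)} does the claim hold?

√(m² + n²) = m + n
(0, 0), (0, 1), (0, 3), (0, 5)

Testing each pair:
(0, 0): LHS = 0, RHS = 0 → holds
(0, 1): LHS = 1, RHS = 1 → holds
(0, 3): LHS = 3, RHS = 3 → holds
(0, 5): LHS = 5, RHS = 5 → holds
(4, 6): LHS = 2·√(13) ≈ 7.211, RHS = 10 → fails
(6, 3): LHS = 3·√(5) ≈ 6.708, RHS = 9 → fails

4 of 6 pairs satisfy the claim.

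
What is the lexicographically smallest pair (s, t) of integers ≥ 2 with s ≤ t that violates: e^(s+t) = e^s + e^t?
Substituting (2, 2) into the claim:
LHS = e^(2+2) = e^4 ≈ 54.6
RHS = e^2 + e^2 = 2·e^2 ≈ 14.78

Since LHS ≠ RHS, this pair disproves the claim, and no lexicographically smaller pair (s ≤ t, integers ≥ 2) does.

For instance (4, 5) is also a counterexample (LHS = e^9 ≈ 8103, RHS = e^4 + e^5 ≈ 203), but it's lexicographically larger.

Answer: (s, t) = (2, 2)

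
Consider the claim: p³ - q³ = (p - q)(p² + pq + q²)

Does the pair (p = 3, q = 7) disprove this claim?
Substituting p = 3, q = 7:
LHS = 3³ - 7³ = -316
RHS = (3 - 7)(3² + 3·7 + 7²) = -316

The sides agree, so this pair does not disprove the claim.

Answer: No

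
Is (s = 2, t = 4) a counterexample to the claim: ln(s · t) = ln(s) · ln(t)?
Yes

Substituting s = 2, t = 4:
LHS = ln(2 · 4) = ln(8) ≈ 2.079
RHS = ln(2) · ln(4) ≈ 0.9609

Since LHS ≠ RHS, this pair disproves the claim.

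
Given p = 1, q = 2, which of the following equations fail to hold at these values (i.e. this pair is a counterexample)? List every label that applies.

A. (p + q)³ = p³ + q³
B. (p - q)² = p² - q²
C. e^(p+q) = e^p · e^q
Evaluating each claim at the given values:
A. LHS = 27, RHS = 9 → fails here (LHS ≠ RHS)
B. LHS = 1, RHS = -3 → fails here (LHS ≠ RHS)
C. LHS = e^3 ≈ 20.09, RHS = e^3 ≈ 20.09 → holds here (LHS = RHS)

Answer: A, B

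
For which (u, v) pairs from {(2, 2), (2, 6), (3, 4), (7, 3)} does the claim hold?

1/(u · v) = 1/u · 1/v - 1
Testing each pair:
(2, 2): LHS = 1/4, RHS = -3/4 → fails
(2, 6): LHS = 1/12, RHS = -11/12 → fails
(3, 4): LHS = 1/12, RHS = -11/12 → fails
(7, 3): LHS = 1/21, RHS = -20/21 → fails

No pair satisfies the claim.

Answer: None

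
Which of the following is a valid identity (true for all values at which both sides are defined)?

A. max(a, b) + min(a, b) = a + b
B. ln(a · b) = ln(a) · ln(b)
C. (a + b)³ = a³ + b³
A: holds — e.g. at (4, 4), both sides equal 8.
B: fails at (2, 3) — LHS = ln(6) ≈ 1.792, RHS = ln(2)·ln(3) ≈ 0.7615.
C: fails at (5, 8) — LHS = 2197, RHS = 637.

Answer: A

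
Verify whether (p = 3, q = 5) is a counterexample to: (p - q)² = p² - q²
Substituting p = 3, q = 5:
LHS = (3 - 5)² = 4
RHS = 3² - 5² = -16

Since LHS ≠ RHS, this pair disproves the claim.

Answer: Yes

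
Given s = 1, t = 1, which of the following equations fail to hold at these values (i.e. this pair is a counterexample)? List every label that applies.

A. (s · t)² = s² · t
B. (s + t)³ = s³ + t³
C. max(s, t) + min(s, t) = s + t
Evaluating each claim at the given values:
A. LHS = 1, RHS = 1 → holds here (LHS = RHS)
B. LHS = 8, RHS = 2 → fails here (LHS ≠ RHS)
C. LHS = 2, RHS = 2 → holds here (LHS = RHS)

Answer: B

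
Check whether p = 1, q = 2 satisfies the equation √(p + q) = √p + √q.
Substituting p = 1, q = 2:

LHS = √(1 + 2) = √(3) ≈ 1.732
RHS = √1 + √2 = 1 + √(2) ≈ 2.414

LHS ≠ RHS, so the equation does not hold at this point.

Answer: Fails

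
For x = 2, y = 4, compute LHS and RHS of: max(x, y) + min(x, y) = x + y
LHS = max(2, 4) + min(2, 4) = 6
RHS = 2 + 4 = 6

LHS = RHS: the two sides agree.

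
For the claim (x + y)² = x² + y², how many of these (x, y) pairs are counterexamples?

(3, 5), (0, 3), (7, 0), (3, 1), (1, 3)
Testing each pair:
(3, 5): LHS = 64, RHS = 34 → counterexample
(0, 3): LHS = 9, RHS = 9 → satisfies claim
(7, 0): LHS = 49, RHS = 49 → satisfies claim
(3, 1): LHS = 16, RHS = 10 → counterexample
(1, 3): LHS = 16, RHS = 10 → counterexample

That makes 3 counterexamples.

Answer: 3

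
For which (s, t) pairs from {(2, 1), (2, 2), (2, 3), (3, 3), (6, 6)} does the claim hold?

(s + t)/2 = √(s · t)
(2, 2), (3, 3), (6, 6)

Testing each pair:
(2, 1): LHS = 3/2, RHS = √(2) ≈ 1.414 → fails
(2, 2): LHS = 2, RHS = 2 → holds
(2, 3): LHS = 5/2, RHS = √(6) ≈ 2.449 → fails
(3, 3): LHS = 3, RHS = 3 → holds
(6, 6): LHS = 6, RHS = 6 → holds

3 of 5 pairs satisfy the claim.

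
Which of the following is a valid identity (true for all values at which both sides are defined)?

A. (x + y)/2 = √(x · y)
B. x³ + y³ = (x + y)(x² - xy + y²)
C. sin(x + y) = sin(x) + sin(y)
B

A: fails at (3, 4) — LHS = 7/2, RHS = 2·√(3) ≈ 3.464.
B: holds — e.g. at (2, 2), both sides equal 16.
C: fails at (3, 4) — LHS = sin(7) ≈ 0.657, RHS = sin(4) + sin(3) ≈ -0.6157.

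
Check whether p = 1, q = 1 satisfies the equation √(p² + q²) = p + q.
Substituting p = 1, q = 1:

LHS = √(1² + 1²) = √(2) ≈ 1.414
RHS = 1 + 1 = 2

LHS ≠ RHS, so the equation does not hold at this point.

Answer: Fails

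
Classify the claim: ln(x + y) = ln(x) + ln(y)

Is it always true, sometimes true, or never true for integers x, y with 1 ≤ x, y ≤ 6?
Sometimes true

It holds at (x, y) = (2, 2) (both sides equal ln(4) ≈ 1.386), but fails at (x, y) = (2, 3) (LHS = ln(5) ≈ 1.609, RHS = ln(2) + ln(3) ≈ 1.792).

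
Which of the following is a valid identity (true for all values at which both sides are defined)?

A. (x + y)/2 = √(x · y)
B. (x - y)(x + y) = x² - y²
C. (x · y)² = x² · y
B

A: fails at (6, 7) — LHS = 13/2, RHS = √(42) ≈ 6.481.
B: holds — e.g. at (2, 5), both sides equal -21.
C: fails at (2, 5) — LHS = 100, RHS = 20.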